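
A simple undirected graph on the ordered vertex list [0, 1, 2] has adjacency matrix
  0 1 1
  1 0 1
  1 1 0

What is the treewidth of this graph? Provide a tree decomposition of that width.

With just one bag of size 3, the width is 3 − 1 = 2, so tw(G) ≤ 2. On the other hand G contains the 3-clique {0, 1, 2}. A clique must lie in a single bag of any decomposition, so no decomposition can have width below 2. The upper and lower bounds meet at 2, so that is the treewidth.

Treewidth 2.
Bags: B1 = {0, 1, 2}
Tree: (single bag)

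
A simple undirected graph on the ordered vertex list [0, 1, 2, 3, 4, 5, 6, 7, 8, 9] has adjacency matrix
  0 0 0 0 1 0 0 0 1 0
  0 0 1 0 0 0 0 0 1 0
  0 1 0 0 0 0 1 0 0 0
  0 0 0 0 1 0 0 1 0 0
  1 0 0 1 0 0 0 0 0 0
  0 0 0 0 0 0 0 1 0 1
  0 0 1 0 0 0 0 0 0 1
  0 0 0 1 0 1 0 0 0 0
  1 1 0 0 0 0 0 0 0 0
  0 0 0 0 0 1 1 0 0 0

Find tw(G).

2

A width-2 tree decomposition is:
Bags: B1 = {1, 2, 6}  B2 = {1, 6, 9}  B3 = {1, 5, 9}  B4 = {1, 5, 7}  B5 = {1, 3, 7}  B6 = {1, 3, 4}  B7 = {0, 1, 4}  B8 = {0, 1, 8}
Tree: B1–B2, B2–B3, B3–B4, B4–B5, B5–B6, B6–B7, B7–B8
Every bag has size at most 3, so the width is 3 − 1 = 2 and tw(G) ≤ 2. For the lower bound, G contains the cycle 1–2–6–9–5–7–3–4–0–8–1, so G is not a forest; only forests have treewidth ≤ 1, hence tw(G) ≥ 2. Therefore the treewidth is 2.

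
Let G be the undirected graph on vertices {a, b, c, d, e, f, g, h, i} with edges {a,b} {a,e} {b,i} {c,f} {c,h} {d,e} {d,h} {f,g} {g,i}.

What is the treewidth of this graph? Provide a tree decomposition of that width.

Each bag holds 3 vertices, so the decomposition has width 2, which upper-bounds the treewidth. Since e–a–b–i–g–f–c–h–d–e is a cycle in G, G is not acyclic. Forests are exactly the graphs of treewidth ≤ 1, so tw(G) ≥ 2. Therefore the treewidth is 2.

Treewidth 2.
Bags: B1 = {a, b, e}  B2 = {b, e, i}  B3 = {e, g, i}  B4 = {e, f, g}  B5 = {c, e, f}  B6 = {c, e, h}  B7 = {d, e, h}
Tree: B1–B2, B2–B3, B3–B4, B4–B5, B5–B6, B6–B7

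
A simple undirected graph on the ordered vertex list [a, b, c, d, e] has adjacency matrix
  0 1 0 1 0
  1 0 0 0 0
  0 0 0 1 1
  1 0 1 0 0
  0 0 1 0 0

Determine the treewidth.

A width-1 tree decomposition is:
Bags: B1 = {a, b}  B2 = {a, d}  B3 = {c, d}  B4 = {c, e}
Tree: B1–B2, B2–B3, B3–B4
Each bag holds 2 vertices, so the decomposition has width 1, which upper-bounds the treewidth. Since G has at least one edge (e.g. b–a), it is not an edgeless graph, so tw(G) ≥ 1. Hence tw(G) = 1 exactly.

1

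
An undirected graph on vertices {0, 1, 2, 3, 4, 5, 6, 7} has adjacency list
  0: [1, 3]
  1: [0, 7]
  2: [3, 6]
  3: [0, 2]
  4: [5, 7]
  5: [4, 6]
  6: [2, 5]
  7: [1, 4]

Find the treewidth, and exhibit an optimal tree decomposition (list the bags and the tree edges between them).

The largest bag has 3 vertices, giving width 2; this decomposition certifies tw(G) ≤ 2. For the lower bound, G contains the cycle 4–5–6–2–3–0–1–7–4, so G is not a forest; only forests have treewidth ≤ 1, hence tw(G) ≥ 2. Hence tw(G) = 2 exactly.

Treewidth 2.
One such decomposition:
Bags: B1 = {4, 5, 6}  B2 = {2, 4, 6}  B3 = {2, 3, 4}  B4 = {0, 3, 4}  B5 = {0, 1, 4}  B6 = {1, 4, 7}
Tree: B1–B2, B2–B3, B3–B4, B4–B5, B5–B6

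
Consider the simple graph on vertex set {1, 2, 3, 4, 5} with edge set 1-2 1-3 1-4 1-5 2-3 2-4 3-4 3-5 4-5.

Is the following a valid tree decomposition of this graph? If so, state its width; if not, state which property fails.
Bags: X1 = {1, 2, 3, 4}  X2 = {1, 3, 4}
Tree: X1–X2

No — vertex 5 appears in no bag.

A tree decomposition must satisfy three properties: every vertex lies in some bag; for every edge, both endpoints lie together in some bag; and for every vertex, the bags containing it form a connected subtree. Here vertex 5 appears in no bag, so the decomposition is invalid.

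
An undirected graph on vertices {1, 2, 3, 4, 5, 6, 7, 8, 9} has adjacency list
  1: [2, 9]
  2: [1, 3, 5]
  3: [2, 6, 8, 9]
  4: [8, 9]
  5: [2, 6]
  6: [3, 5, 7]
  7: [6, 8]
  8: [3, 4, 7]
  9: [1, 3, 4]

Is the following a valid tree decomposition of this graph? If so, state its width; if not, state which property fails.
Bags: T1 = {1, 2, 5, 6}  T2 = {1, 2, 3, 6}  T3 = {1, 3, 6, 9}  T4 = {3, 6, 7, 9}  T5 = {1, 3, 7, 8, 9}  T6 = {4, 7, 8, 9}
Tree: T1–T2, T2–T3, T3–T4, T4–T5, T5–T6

No — bags containing vertex 1 are not connected in the tree.

A tree decomposition must satisfy three properties: every vertex lies in some bag; for every edge, both endpoints lie together in some bag; and for every vertex, the bags containing it form a connected subtree. Here bags containing vertex 1 are not connected in the tree, so the decomposition is invalid.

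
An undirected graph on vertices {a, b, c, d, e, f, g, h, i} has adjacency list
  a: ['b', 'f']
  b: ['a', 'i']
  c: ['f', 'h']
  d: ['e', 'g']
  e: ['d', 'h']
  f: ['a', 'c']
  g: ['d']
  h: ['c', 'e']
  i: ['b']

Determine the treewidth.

A width-1 tree decomposition is:
Bags: B1 = {b, i}  B2 = {a, b}  B3 = {a, f}  B4 = {c, f}  B5 = {c, h}  B6 = {e, h}  B7 = {d, e}  B8 = {d, g}
Tree: B1–B2, B2–B3, B3–B4, B4–B5, B5–B6, B6–B7, B7–B8
The largest bag has 2 vertices, giving width 1; this decomposition certifies tw(G) ≤ 1. G has an edge, so its treewidth is at least 1. The upper and lower bounds meet at 1, so that is the treewidth.

1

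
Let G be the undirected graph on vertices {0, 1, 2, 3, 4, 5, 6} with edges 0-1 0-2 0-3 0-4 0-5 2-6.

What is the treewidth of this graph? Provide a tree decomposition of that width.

Treewidth 1.
One such decomposition:
Bags: B1 = {0, 2}  B2 = {0, 4}  B3 = {2, 6}  B4 = {0, 5}  B5 = {0, 1}  B6 = {0, 3}
Tree: B1–B2, B1–B3, B2–B4, B2–B5, B1–B6

Every bag has size at most 2, so the width is 2 − 1 = 1 and tw(G) ≤ 1. Since G has at least one edge (e.g. 0–2), it is not an edgeless graph, so tw(G) ≥ 1. Combining the bounds, tw(G) = 1.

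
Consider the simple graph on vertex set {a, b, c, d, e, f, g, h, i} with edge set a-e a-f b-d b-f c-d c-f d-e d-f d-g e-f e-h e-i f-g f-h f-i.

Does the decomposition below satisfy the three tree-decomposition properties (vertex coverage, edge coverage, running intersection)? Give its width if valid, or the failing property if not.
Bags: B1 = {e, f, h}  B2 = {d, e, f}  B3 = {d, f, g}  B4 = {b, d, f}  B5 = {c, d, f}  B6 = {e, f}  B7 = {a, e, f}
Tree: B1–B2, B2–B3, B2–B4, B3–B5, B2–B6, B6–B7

No — vertex i appears in no bag.

A tree decomposition must satisfy three properties: every vertex lies in some bag; for every edge, both endpoints lie together in some bag; and for every vertex, the bags containing it form a connected subtree. Here vertex i appears in no bag, so the decomposition is invalid.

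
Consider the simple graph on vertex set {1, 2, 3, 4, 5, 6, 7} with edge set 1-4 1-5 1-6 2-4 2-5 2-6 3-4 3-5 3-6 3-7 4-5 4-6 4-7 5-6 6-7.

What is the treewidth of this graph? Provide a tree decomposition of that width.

Treewidth 3.
One optimal decomposition is:
Bags: B1 = {2, 4, 5, 6}  B2 = {1, 4, 5, 6}  B3 = {3, 4, 5, 6}  B4 = {3, 4, 6, 7}
Tree: B1–B2, B1–B3, B3–B4

The largest bag has 4 vertices, giving width 3; this decomposition certifies tw(G) ≤ 3. On the other hand G contains the 4-clique {1, 4, 5, 6}. A clique must lie in a single bag of any decomposition, so no decomposition can have width below 3. Hence tw(G) = 3 exactly.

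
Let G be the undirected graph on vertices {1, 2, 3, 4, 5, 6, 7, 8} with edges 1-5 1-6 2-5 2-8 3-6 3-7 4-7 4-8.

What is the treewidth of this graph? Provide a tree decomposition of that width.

Each bag holds 3 vertices, so the decomposition has width 2, which upper-bounds the treewidth. The edges 2–8–4–7–3–6–1–5–2 form a cycle, so G is not a tree and its treewidth is at least 2. The upper and lower bounds meet at 2, so that is the treewidth.

Treewidth 2.
One such decomposition:
Bags: B1 = {2, 4, 8}  B2 = {2, 4, 7}  B3 = {2, 3, 7}  B4 = {2, 3, 6}  B5 = {1, 2, 6}  B6 = {1, 2, 5}
Tree: B1–B2, B2–B3, B3–B4, B4–B5, B5–B6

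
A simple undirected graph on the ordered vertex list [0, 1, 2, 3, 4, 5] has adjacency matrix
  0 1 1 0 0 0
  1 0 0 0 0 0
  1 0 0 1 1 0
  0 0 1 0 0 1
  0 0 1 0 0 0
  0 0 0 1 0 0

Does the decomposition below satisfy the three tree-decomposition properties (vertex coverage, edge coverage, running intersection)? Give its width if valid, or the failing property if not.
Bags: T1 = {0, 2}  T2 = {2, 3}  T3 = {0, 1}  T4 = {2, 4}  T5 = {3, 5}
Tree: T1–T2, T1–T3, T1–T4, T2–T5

Yes; width 1.

Checking the three conditions: (i) the bags cover all of {0, 1, 2, 3, 4, 5}; (ii) for each edge, some bag contains both endpoints; (iii) the bags containing any fixed vertex form a subtree. All hold, so the decomposition is valid with width 2 − 1 = 1.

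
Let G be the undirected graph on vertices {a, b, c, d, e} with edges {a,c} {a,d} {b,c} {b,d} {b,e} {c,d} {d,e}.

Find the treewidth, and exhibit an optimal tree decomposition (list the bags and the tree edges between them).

Every bag has size at most 3, so the width is 3 − 1 = 2 and tw(G) ≤ 2. For the lower bound, the 3 vertices {b, d, e} are pairwise adjacent, and any tree decomposition puts a clique entirely inside one bag — forcing width ≥ 2. Therefore the treewidth is 2.

Treewidth 2.
One such decomposition:
Bags: B1 = {b, c, d}  B2 = {b, d, e}  B3 = {a, c, d}
Tree: B1–B2, B1–B3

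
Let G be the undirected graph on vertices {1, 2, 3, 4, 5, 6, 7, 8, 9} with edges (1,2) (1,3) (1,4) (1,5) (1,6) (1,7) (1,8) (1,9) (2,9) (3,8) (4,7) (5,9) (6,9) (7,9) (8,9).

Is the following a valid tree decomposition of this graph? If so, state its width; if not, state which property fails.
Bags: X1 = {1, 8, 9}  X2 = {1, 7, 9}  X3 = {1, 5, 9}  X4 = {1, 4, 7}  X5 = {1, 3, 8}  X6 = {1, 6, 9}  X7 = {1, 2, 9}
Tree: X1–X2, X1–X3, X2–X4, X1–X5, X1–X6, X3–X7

Yes; width 2.

Vertex coverage: the bags together contain {1, 2, 3, 4, 5, 6, 7, 8, 9}, the full vertex set. Edge coverage: each edge of G has both endpoints in at least one bag. Running intersection: for every vertex, the bags containing it form a connected subtree. All three properties hold, so this is a valid tree decomposition of width max|bag| − 1 = 2, and hence tw(G) ≤ 2.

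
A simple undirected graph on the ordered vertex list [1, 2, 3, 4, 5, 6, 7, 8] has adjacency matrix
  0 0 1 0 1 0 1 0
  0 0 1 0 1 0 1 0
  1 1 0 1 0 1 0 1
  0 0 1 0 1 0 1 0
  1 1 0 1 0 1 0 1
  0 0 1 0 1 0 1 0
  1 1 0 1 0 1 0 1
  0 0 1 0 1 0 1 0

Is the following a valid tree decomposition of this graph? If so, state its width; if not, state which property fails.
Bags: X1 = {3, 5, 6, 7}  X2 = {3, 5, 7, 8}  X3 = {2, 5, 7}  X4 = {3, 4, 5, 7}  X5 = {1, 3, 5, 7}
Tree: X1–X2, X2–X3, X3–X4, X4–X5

A tree decomposition must satisfy three properties: every vertex lies in some bag; for every edge, both endpoints lie together in some bag; and for every vertex, the bags containing it form a connected subtree. Here edge (3,2) lies in no bag, so the decomposition is invalid.

No — edge (3,2) lies in no bag.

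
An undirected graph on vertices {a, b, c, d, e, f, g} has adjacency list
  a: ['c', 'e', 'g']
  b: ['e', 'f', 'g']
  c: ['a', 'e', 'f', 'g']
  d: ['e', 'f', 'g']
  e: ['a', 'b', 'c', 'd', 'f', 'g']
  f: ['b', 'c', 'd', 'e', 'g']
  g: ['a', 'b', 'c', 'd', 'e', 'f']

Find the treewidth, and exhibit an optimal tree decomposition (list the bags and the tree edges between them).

Each bag holds 4 vertices, so the decomposition has width 3, which upper-bounds the treewidth. On the other hand G contains the 4-clique {a, c, e, g}. A clique must lie in a single bag of any decomposition, so no decomposition can have width below 3. Hence tw(G) = 3 exactly.

Treewidth 3.
Bags: B1 = {b, e, f, g}  B2 = {d, e, f, g}  B3 = {c, e, f, g}  B4 = {a, c, e, g}
Tree: B1–B2, B1–B3, B3–B4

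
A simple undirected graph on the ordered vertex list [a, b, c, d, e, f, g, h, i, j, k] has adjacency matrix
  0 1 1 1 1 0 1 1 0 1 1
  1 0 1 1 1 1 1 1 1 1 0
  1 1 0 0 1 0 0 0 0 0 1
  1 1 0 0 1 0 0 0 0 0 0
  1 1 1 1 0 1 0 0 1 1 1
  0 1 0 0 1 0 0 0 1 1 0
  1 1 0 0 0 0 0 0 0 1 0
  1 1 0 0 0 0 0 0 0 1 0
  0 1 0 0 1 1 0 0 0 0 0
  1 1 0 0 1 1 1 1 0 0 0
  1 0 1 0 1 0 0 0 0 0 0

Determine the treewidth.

3

A width-3 tree decomposition is:
Bags: B1 = {a, b, c, e}  B2 = {a, b, e, j}  B3 = {a, b, h, j}  B4 = {a, b, g, j}  B5 = {a, c, e, k}  B6 = {b, e, f, j}  B7 = {a, b, d, e}  B8 = {b, e, f, i}
Tree: B1–B2, B2–B3, B3–B4, B1–B5, B2–B6, B2–B7, B6–B8
The largest bag has 4 vertices, giving width 3; this decomposition certifies tw(G) ≤ 3. For the lower bound, the 4 vertices {a, c, e, k} are pairwise adjacent, and any tree decomposition puts a clique entirely inside one bag — forcing width ≥ 3. Combining the bounds, tw(G) = 3.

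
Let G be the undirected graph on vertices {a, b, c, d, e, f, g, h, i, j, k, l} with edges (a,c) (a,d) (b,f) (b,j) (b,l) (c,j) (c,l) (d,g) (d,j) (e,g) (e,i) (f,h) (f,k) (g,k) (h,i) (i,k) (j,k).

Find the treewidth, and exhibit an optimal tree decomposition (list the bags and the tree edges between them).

Treewidth 3.
One optimal decomposition is:
Bags: B1 = {e, g, h, i}  B2 = {g, h, i, k}  B3 = {f, g, h, k}  B4 = {d, f, g, k}  B5 = {d, f, j, k}  B6 = {b, d, f, j}  B7 = {a, b, d, j}  B8 = {a, b, c, j}  B9 = {a, b, c, l}
Tree: B1–B2, B2–B3, B3–B4, B4–B5, B5–B6, B6–B7, B7–B8, B8–B9

The largest bag has 4 vertices, giving width 3; this decomposition certifies tw(G) ≤ 3. For the lower bound: the 4 vertex sets {e,h,i}, {g}, {k}, {b,d,f,j} are disjoint, each induces a connected subgraph, and every pair is joined by at least one edge of G. Contracting each set to a single vertex therefore yields K_{4} as a minor, and since treewidth is minor-monotone, tw(G) ≥ tw(K_{4}) = 3. Therefore the treewidth is 3.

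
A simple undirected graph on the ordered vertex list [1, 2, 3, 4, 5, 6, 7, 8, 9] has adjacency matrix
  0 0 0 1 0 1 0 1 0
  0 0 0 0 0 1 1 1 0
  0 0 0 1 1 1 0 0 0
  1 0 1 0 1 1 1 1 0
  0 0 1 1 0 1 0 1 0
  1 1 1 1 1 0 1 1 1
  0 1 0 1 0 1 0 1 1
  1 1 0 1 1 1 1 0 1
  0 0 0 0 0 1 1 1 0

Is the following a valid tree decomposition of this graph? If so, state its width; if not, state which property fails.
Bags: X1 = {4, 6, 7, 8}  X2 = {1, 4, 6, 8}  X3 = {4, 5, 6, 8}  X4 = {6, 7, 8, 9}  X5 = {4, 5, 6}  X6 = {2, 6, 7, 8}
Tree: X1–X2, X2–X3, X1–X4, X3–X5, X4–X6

No — vertex 3 appears in no bag.

A tree decomposition must satisfy three properties: every vertex lies in some bag; for every edge, both endpoints lie together in some bag; and for every vertex, the bags containing it form a connected subtree. Here vertex 3 appears in no bag, so the decomposition is invalid.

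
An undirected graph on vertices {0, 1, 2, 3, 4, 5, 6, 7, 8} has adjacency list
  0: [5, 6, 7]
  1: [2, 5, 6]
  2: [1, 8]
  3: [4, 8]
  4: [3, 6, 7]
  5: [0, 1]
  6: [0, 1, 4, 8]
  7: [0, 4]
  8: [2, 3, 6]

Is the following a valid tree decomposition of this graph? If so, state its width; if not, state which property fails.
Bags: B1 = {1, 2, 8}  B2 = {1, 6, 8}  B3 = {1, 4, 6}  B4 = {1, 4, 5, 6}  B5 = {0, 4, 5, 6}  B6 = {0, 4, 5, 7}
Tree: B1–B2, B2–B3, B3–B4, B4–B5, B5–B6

No — vertex 3 appears in no bag.

A tree decomposition must satisfy three properties: every vertex lies in some bag; for every edge, both endpoints lie together in some bag; and for every vertex, the bags containing it form a connected subtree. Here vertex 3 appears in no bag, so the decomposition is invalid.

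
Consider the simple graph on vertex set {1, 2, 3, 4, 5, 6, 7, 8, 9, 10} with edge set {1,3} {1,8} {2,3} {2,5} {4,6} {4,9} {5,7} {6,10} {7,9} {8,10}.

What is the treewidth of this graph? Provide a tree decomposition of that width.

Treewidth 2.
Bags: B1 = {1, 3, 8}  B2 = {2, 3, 8}  B3 = {2, 5, 8}  B4 = {5, 7, 8}  B5 = {7, 8, 9}  B6 = {4, 8, 9}  B7 = {4, 6, 8}  B8 = {6, 8, 10}
Tree: B1–B2, B2–B3, B3–B4, B4–B5, B5–B6, B6–B7, B7–B8

The largest bag has 3 vertices, giving width 2; this decomposition certifies tw(G) ≤ 2. For the lower bound, G contains the cycle 8–1–3–2–5–7–9–4–6–10–8, so G is not a forest; only forests have treewidth ≤ 1, hence tw(G) ≥ 2. Therefore the treewidth is 2.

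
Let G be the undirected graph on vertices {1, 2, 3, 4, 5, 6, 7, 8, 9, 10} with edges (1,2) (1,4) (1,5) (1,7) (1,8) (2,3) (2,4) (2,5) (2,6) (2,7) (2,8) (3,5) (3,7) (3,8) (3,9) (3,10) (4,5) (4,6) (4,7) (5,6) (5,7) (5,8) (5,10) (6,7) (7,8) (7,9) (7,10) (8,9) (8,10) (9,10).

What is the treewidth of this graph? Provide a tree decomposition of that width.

Treewidth 4.
One optimal decomposition is:
Bags: B1 = {1, 2, 4, 5, 7}  B2 = {1, 2, 5, 7, 8}  B3 = {2, 3, 5, 7, 8}  B4 = {3, 5, 7, 8, 10}  B5 = {2, 4, 5, 6, 7}  B6 = {3, 7, 8, 9, 10}
Tree: B1–B2, B2–B3, B3–B4, B1–B5, B4–B6

The largest bag has 5 vertices, giving width 4; this decomposition certifies tw(G) ≤ 4. Conversely, {3, 7, 8, 9, 10} is a clique of size 5, and the vertices of any clique must share a bag in every tree decomposition; so some bag has ≥ 5 vertices and tw(G) ≥ 4. The upper and lower bounds meet at 4, so that is the treewidth.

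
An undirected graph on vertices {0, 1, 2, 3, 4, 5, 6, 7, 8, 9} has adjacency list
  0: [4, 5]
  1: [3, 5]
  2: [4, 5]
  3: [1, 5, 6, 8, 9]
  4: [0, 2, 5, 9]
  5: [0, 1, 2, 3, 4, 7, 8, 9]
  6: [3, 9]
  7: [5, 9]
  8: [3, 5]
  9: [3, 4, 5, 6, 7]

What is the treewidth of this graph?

2

A width-2 tree decomposition is:
Bags: B1 = {4, 5, 9}  B2 = {3, 5, 9}  B3 = {2, 4, 5}  B4 = {0, 4, 5}  B5 = {3, 5, 8}  B6 = {1, 3, 5}  B7 = {5, 7, 9}  B8 = {3, 6, 9}
Tree: B1–B2, B1–B3, B1–B4, B2–B5, B2–B6, B1–B7, B2–B8
The largest bag has 3 vertices, giving width 2; this decomposition certifies tw(G) ≤ 2. For the lower bound, the 3 vertices {0, 4, 5} are pairwise adjacent, and any tree decomposition puts a clique entirely inside one bag — forcing width ≥ 2. Combining the bounds, tw(G) = 2.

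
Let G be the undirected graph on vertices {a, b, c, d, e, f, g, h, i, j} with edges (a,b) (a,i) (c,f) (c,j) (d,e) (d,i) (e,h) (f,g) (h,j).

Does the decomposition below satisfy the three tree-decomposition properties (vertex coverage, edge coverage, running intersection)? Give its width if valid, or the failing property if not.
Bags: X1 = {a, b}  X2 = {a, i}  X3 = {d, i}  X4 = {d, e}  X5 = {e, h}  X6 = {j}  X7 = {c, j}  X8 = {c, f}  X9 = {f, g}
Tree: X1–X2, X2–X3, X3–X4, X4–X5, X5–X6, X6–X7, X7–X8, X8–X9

No — edge (h,j) lies in no bag.

A tree decomposition must satisfy three properties: every vertex lies in some bag; for every edge, both endpoints lie together in some bag; and for every vertex, the bags containing it form a connected subtree. Here edge (h,j) lies in no bag, so the decomposition is invalid.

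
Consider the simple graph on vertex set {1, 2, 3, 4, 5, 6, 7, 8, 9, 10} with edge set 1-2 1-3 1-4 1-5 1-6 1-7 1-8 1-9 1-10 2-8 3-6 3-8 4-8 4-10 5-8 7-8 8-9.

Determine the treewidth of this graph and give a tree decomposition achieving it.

Every bag has size at most 3, so the width is 3 − 1 = 2 and tw(G) ≤ 2. On the other hand G contains the 3-clique {1, 2, 8}. A clique must lie in a single bag of any decomposition, so no decomposition can have width below 2. Hence tw(G) = 2 exactly.

Treewidth 2.
One optimal decomposition is:
Bags: B1 = {1, 4, 8}  B2 = {1, 3, 8}  B3 = {1, 4, 10}  B4 = {1, 2, 8}  B5 = {1, 8, 9}  B6 = {1, 7, 8}  B7 = {1, 5, 8}  B8 = {1, 3, 6}
Tree: B1–B2, B1–B3, B2–B4, B2–B5, B1–B6, B6–B7, B2–B8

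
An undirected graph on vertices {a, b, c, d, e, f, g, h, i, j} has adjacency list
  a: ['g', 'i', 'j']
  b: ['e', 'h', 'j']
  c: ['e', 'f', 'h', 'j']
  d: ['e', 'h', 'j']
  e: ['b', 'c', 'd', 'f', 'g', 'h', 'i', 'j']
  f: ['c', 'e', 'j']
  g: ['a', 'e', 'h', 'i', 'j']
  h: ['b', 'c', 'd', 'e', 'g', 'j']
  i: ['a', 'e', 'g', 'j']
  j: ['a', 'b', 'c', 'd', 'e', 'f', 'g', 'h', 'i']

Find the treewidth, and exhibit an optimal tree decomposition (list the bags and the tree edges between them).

Each bag holds 4 vertices, so the decomposition has width 3, which upper-bounds the treewidth. For the lower bound, the 4 vertices {d, e, h, j} are pairwise adjacent, and any tree decomposition puts a clique entirely inside one bag — forcing width ≥ 3. The upper and lower bounds meet at 3, so that is the treewidth.

Treewidth 3.
One such decomposition:
Bags: B1 = {e, g, h, j}  B2 = {c, e, h, j}  B3 = {d, e, h, j}  B4 = {e, g, i, j}  B5 = {a, g, i, j}  B6 = {b, e, h, j}  B7 = {c, e, f, j}
Tree: B1–B2, B2–B3, B1–B4, B4–B5, B3–B6, B2–B7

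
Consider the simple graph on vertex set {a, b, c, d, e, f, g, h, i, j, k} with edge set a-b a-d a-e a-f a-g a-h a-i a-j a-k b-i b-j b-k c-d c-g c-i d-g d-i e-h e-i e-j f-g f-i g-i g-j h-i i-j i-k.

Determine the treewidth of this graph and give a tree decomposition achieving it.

Treewidth 3.
One such decomposition:
Bags: B1 = {a, g, i, j}  B2 = {a, e, i, j}  B3 = {a, b, i, j}  B4 = {a, b, i, k}  B5 = {a, f, g, i}  B6 = {a, e, h, i}  B7 = {a, d, g, i}  B8 = {c, d, g, i}
Tree: B1–B2, B2–B3, B3–B4, B1–B5, B2–B6, B1–B7, B7–B8

The largest bag has 4 vertices, giving width 3; this decomposition certifies tw(G) ≤ 3. On the other hand G contains the 4-clique {c, d, g, i}. A clique must lie in a single bag of any decomposition, so no decomposition can have width below 3. The upper and lower bounds meet at 3, so that is the treewidth.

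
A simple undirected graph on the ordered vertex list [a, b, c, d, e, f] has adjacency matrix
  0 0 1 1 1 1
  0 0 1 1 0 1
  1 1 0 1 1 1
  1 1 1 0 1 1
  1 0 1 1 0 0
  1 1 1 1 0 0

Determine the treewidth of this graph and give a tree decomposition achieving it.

Treewidth 3.
Bags: B1 = {a, c, d, f}  B2 = {a, c, d, e}  B3 = {b, c, d, f}
Tree: B1–B2, B1–B3

Each bag holds 4 vertices, so the decomposition has width 3, which upper-bounds the treewidth. Conversely, {a, c, d, e} is a clique of size 4, and the vertices of any clique must share a bag in every tree decomposition; so some bag has ≥ 4 vertices and tw(G) ≥ 3. Therefore the treewidth is 3.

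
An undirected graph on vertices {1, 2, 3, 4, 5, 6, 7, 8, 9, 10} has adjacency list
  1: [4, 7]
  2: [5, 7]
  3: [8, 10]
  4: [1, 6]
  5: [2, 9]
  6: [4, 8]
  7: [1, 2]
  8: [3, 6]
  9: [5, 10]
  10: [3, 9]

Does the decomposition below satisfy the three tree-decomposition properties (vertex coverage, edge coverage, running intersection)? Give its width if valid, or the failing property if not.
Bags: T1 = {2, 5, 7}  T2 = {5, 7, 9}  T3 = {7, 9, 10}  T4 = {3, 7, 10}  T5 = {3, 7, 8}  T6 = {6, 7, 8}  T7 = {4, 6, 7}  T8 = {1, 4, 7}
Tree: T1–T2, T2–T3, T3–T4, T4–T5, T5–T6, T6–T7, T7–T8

Every vertex of G appears in some bag (union = {1, 2, 3, 4, 5, 6, 7, 8, 9, 10}); every edge is covered by a bag; and for each vertex v the set of bags containing v is connected in the bag tree. The decomposition is therefore valid. The largest bag has 3 vertices, so the width is 2.

Yes; width 2.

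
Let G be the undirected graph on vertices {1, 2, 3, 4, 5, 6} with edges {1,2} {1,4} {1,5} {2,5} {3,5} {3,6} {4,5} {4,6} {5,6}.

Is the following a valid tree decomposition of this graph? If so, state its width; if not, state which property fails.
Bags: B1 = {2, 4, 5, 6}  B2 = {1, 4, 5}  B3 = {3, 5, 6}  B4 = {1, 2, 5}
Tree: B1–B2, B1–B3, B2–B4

A tree decomposition must satisfy three properties: every vertex lies in some bag; for every edge, both endpoints lie together in some bag; and for every vertex, the bags containing it form a connected subtree. Here bags containing vertex 2 are not connected in the tree, so the decomposition is invalid.

No — bags containing vertex 2 are not connected in the tree.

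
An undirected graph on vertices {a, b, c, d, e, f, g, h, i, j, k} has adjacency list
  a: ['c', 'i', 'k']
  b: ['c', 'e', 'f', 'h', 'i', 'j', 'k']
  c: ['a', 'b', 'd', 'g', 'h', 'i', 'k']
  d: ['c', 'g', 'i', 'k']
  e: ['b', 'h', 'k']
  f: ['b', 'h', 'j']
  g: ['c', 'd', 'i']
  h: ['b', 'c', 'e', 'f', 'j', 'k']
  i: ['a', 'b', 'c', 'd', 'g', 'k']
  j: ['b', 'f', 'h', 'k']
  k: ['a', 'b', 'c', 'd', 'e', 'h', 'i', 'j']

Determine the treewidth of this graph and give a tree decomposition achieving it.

Each bag holds 4 vertices, so the decomposition has width 3, which upper-bounds the treewidth. Conversely, {c, d, g, i} is a clique of size 4, and the vertices of any clique must share a bag in every tree decomposition; so some bag has ≥ 4 vertices and tw(G) ≥ 3. Therefore the treewidth is 3.

Treewidth 3.
One optimal decomposition is:
Bags: B1 = {c, d, i, k}  B2 = {b, c, i, k}  B3 = {b, c, h, k}  B4 = {c, d, g, i}  B5 = {a, c, i, k}  B6 = {b, e, h, k}  B7 = {b, h, j, k}  B8 = {b, f, h, j}
Tree: B1–B2, B2–B3, B1–B4, B2–B5, B3–B6, B3–B7, B7–B8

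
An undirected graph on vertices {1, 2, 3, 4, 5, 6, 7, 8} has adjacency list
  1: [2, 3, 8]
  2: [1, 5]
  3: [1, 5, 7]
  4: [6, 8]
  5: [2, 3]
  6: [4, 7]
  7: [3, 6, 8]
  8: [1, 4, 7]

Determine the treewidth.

A width-2 tree decomposition is:
Bags: B1 = {1, 2, 5}  B2 = {1, 3, 5}  B3 = {1, 3, 8}  B4 = {3, 7, 8}  B5 = {4, 7, 8}  B6 = {4, 6, 7}
Tree: B1–B2, B2–B3, B3–B4, B4–B5, B5–B6
The largest bag has 3 vertices, giving width 2; this decomposition certifies tw(G) ≤ 2. The edges 2–5–3–1–2 form a cycle, so G is not a tree and its treewidth is at least 2. Combining the bounds, tw(G) = 2.

2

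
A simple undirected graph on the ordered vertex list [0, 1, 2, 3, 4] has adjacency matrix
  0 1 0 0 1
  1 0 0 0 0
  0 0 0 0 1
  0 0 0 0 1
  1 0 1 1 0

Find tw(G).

1

A width-1 tree decomposition is:
Bags: B1 = {3, 4}  B2 = {0, 4}  B3 = {2, 4}  B4 = {0, 1}
Tree: B1–B2, B1–B3, B2–B4
Every bag has size at most 2, so the width is 2 − 1 = 1 and tw(G) ≤ 1. Since G has at least one edge (e.g. 4–3), it is not an edgeless graph, so tw(G) ≥ 1. Combining the bounds, tw(G) = 1.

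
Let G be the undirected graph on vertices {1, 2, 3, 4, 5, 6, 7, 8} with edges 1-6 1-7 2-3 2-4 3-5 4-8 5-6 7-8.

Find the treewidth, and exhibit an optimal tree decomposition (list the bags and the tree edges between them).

Treewidth 2.
Bags: B1 = {4, 7, 8}  B2 = {2, 4, 7}  B3 = {2, 3, 7}  B4 = {3, 5, 7}  B5 = {5, 6, 7}  B6 = {1, 6, 7}
Tree: B1–B2, B2–B3, B3–B4, B4–B5, B5–B6

Every bag has size at most 3, so the width is 3 − 1 = 2 and tw(G) ≤ 2. Since 7–8–4–2–3–5–6–1–7 is a cycle in G, G is not acyclic. Forests are exactly the graphs of treewidth ≤ 1, so tw(G) ≥ 2. Therefore the treewidth is 2.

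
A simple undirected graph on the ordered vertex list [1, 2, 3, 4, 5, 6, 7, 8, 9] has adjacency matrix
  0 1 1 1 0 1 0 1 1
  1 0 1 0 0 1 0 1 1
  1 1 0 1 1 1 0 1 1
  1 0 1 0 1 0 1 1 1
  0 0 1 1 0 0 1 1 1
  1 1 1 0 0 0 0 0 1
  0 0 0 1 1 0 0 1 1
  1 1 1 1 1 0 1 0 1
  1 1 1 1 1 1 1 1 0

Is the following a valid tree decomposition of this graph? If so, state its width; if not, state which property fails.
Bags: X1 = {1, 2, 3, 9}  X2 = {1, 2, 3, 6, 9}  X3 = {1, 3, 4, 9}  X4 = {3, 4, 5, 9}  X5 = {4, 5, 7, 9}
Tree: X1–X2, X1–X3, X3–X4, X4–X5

No — vertex 8 appears in no bag.

A tree decomposition must satisfy three properties: every vertex lies in some bag; for every edge, both endpoints lie together in some bag; and for every vertex, the bags containing it form a connected subtree. Here vertex 8 appears in no bag, so the decomposition is invalid.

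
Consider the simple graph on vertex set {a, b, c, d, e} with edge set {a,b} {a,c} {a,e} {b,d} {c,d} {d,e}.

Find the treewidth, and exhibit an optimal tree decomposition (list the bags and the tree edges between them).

The largest bag has 3 vertices, giving width 2; this decomposition certifies tw(G) ≤ 2. Since e–a–b–d–e is a cycle in G, G is not acyclic. Forests are exactly the graphs of treewidth ≤ 1, so tw(G) ≥ 2. Therefore the treewidth is 2.

Treewidth 2.
Bags: B1 = {a, d, e}  B2 = {a, b, d}  B3 = {a, c, d}
Tree: B1–B2, B2–B3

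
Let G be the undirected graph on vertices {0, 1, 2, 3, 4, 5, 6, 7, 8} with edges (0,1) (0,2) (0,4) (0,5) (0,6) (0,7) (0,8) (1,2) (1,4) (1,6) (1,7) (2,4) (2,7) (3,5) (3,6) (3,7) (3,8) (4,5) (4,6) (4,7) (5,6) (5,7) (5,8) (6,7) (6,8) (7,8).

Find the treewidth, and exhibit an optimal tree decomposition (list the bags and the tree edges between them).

Each bag holds 5 vertices, so the decomposition has width 4, which upper-bounds the treewidth. For the lower bound, the 5 vertices {0, 5, 6, 7, 8} are pairwise adjacent, and any tree decomposition puts a clique entirely inside one bag — forcing width ≥ 4. Hence tw(G) = 4 exactly.

Treewidth 4.
One such decomposition:
Bags: B1 = {0, 1, 2, 4, 7}  B2 = {0, 1, 4, 6, 7}  B3 = {0, 4, 5, 6, 7}  B4 = {0, 5, 6, 7, 8}  B5 = {3, 5, 6, 7, 8}
Tree: B1–B2, B2–B3, B3–B4, B4–B5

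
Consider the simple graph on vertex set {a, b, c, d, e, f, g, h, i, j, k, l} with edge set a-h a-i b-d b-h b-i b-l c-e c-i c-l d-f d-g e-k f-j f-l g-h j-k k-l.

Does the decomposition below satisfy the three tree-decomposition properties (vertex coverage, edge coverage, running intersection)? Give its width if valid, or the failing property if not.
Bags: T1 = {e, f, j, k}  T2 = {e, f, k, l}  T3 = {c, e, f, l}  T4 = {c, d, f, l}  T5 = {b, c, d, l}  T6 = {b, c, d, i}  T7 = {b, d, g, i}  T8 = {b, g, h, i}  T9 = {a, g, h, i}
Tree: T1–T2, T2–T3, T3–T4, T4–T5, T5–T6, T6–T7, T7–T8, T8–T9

Yes; width 3.

Every vertex of G appears in some bag (union = {a, b, c, d, e, f, g, h, i, j, k, l}); every edge is covered by a bag; and for each vertex v the set of bags containing v is connected in the bag tree. The decomposition is therefore valid. The largest bag has 4 vertices, so the width is 3.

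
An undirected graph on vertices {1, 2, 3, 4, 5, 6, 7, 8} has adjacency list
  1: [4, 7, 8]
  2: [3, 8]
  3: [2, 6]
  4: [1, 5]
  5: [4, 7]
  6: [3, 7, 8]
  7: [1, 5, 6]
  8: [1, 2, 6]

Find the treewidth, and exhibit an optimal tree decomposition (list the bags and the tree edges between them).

Treewidth 2.
One optimal decomposition is:
Bags: B1 = {2, 3, 6}  B2 = {2, 6, 8}  B3 = {6, 7, 8}  B4 = {1, 7, 8}  B5 = {1, 5, 7}  B6 = {1, 4, 5}
Tree: B1–B2, B2–B3, B3–B4, B4–B5, B5–B6

Every bag has size at most 3, so the width is 3 − 1 = 2 and tw(G) ≤ 2. The edges 3–2–8–6–3 form a cycle, so G is not a tree and its treewidth is at least 2. Combining the bounds, tw(G) = 2.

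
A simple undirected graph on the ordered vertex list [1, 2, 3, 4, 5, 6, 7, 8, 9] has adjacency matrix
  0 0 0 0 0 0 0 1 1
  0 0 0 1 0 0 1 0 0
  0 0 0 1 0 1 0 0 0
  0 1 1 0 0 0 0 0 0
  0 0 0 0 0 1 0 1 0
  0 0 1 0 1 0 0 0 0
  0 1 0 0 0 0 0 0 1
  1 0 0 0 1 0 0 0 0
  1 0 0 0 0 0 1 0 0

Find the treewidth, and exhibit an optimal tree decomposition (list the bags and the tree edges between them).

Every bag has size at most 3, so the width is 3 − 1 = 2 and tw(G) ≤ 2. For the lower bound, G contains the cycle 5–8–1–9–7–2–4–3–6–5, so G is not a forest; only forests have treewidth ≤ 1, hence tw(G) ≥ 2. Combining the bounds, tw(G) = 2.

Treewidth 2.
One such decomposition:
Bags: B1 = {1, 5, 8}  B2 = {1, 5, 9}  B3 = {5, 7, 9}  B4 = {2, 5, 7}  B5 = {2, 4, 5}  B6 = {3, 4, 5}  B7 = {3, 5, 6}
Tree: B1–B2, B2–B3, B3–B4, B4–B5, B5–B6, B6–B7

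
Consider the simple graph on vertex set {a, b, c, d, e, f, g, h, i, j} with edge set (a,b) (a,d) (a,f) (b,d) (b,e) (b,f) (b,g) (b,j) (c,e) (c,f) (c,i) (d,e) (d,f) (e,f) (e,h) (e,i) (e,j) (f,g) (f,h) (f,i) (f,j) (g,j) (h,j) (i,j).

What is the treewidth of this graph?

3

A width-3 tree decomposition is:
Bags: B1 = {b, e, f, j}  B2 = {e, f, h, j}  B3 = {b, f, g, j}  B4 = {e, f, i, j}  B5 = {b, d, e, f}  B6 = {c, e, f, i}  B7 = {a, b, d, f}
Tree: B1–B2, B1–B3, B2–B4, B1–B5, B4–B6, B5–B7
Every bag has size at most 4, so the width is 4 − 1 = 3 and tw(G) ≤ 3. On the other hand G contains the 4-clique {b, f, g, j}. A clique must lie in a single bag of any decomposition, so no decomposition can have width below 3. Hence tw(G) = 3 exactly.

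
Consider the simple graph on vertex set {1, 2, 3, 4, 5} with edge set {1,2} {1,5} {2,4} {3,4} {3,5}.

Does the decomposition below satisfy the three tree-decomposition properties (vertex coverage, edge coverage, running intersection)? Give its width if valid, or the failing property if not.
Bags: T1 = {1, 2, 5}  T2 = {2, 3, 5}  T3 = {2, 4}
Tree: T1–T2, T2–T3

A tree decomposition must satisfy three properties: every vertex lies in some bag; for every edge, both endpoints lie together in some bag; and for every vertex, the bags containing it form a connected subtree. Here edge (3,4) lies in no bag, so the decomposition is invalid.

No — edge (3,4) lies in no bag.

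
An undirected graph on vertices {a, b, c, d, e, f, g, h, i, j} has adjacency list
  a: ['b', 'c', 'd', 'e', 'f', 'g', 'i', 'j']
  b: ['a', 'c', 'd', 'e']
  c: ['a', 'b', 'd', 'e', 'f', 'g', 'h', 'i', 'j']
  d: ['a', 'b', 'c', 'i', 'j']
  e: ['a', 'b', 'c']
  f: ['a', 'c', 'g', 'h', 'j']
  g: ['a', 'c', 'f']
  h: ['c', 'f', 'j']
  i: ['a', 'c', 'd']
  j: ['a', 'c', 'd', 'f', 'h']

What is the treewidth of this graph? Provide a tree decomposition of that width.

Treewidth 3.
Bags: B1 = {a, c, f, j}  B2 = {a, c, d, j}  B3 = {a, b, c, d}  B4 = {c, f, h, j}  B5 = {a, c, d, i}  B6 = {a, b, c, e}  B7 = {a, c, f, g}
Tree: B1–B2, B2–B3, B1–B4, B3–B5, B3–B6, B1–B7

The largest bag has 4 vertices, giving width 3; this decomposition certifies tw(G) ≤ 3. For the lower bound, the 4 vertices {c, f, h, j} are pairwise adjacent, and any tree decomposition puts a clique entirely inside one bag — forcing width ≥ 3. Combining the bounds, tw(G) = 3.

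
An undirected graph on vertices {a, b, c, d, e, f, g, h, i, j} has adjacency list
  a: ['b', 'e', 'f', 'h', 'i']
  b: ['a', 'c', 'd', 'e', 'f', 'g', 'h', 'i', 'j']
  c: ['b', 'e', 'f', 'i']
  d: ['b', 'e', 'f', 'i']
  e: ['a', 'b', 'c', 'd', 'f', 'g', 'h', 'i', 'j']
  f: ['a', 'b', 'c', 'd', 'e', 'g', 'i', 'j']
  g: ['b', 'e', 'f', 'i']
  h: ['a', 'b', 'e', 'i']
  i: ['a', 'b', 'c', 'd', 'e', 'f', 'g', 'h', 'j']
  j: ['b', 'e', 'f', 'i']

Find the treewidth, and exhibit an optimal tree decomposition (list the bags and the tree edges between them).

Treewidth 4.
One optimal decomposition is:
Bags: B1 = {a, b, e, f, i}  B2 = {b, c, e, f, i}  B3 = {b, e, f, g, i}  B4 = {b, e, f, i, j}  B5 = {a, b, e, h, i}  B6 = {b, d, e, f, i}
Tree: B1–B2, B1–B3, B3–B4, B1–B5, B1–B6

Every bag has size at most 5, so the width is 5 − 1 = 4 and tw(G) ≤ 4. For the lower bound, the 5 vertices {a, b, e, h, i} are pairwise adjacent, and any tree decomposition puts a clique entirely inside one bag — forcing width ≥ 4. Therefore the treewidth is 4.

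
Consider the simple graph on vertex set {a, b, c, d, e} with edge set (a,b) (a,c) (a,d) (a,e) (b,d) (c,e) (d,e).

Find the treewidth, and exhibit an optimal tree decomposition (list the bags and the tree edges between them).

Every bag has size at most 3, so the width is 3 − 1 = 2 and tw(G) ≤ 2. On the other hand G contains the 3-clique {a, d, e}. A clique must lie in a single bag of any decomposition, so no decomposition can have width below 2. Hence tw(G) = 2 exactly.

Treewidth 2.
One optimal decomposition is:
Bags: B1 = {a, d, e}  B2 = {a, c, e}  B3 = {a, b, d}
Tree: B1–B2, B1–B3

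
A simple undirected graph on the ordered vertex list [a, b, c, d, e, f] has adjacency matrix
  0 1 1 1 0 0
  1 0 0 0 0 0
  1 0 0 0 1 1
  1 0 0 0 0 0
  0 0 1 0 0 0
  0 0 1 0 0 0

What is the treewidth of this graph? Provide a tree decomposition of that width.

Every bag has size at most 2, so the width is 2 − 1 = 1 and tw(G) ≤ 1. G has an edge, so its treewidth is at least 1. Combining the bounds, tw(G) = 1.

Treewidth 1.
One optimal decomposition is:
Bags: B1 = {c, e}  B2 = {c, f}  B3 = {a, c}  B4 = {a, d}  B5 = {a, b}
Tree: B1–B2, B1–B3, B3–B4, B4–B5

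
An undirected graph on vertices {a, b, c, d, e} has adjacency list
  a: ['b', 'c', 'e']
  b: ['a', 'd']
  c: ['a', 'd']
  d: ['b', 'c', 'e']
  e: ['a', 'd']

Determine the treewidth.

A width-2 tree decomposition is:
Bags: B1 = {a, b, d}  B2 = {a, c, d}  B3 = {a, d, e}
Tree: B1–B2, B2–B3
Each bag holds 3 vertices, so the decomposition has width 2, which upper-bounds the treewidth. The edges d–b–a–c–d form a cycle, so G is not a tree and its treewidth is at least 2. The upper and lower bounds meet at 2, so that is the treewidth.

2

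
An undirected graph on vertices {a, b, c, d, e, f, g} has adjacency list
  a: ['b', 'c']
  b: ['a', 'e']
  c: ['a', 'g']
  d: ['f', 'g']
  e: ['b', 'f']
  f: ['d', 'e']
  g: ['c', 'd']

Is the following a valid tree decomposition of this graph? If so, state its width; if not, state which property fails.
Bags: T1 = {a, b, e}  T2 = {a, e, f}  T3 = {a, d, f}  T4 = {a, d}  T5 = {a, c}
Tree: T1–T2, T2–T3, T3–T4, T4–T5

No — vertex g appears in no bag.

A tree decomposition must satisfy three properties: every vertex lies in some bag; for every edge, both endpoints lie together in some bag; and for every vertex, the bags containing it form a connected subtree. Here vertex g appears in no bag, so the decomposition is invalid.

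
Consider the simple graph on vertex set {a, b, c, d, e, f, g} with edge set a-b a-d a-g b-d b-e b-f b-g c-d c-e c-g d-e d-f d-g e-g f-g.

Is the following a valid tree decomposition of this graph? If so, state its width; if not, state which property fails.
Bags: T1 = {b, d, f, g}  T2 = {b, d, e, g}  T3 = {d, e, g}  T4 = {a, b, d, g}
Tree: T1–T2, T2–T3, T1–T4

No — vertex c appears in no bag.

A tree decomposition must satisfy three properties: every vertex lies in some bag; for every edge, both endpoints lie together in some bag; and for every vertex, the bags containing it form a connected subtree. Here vertex c appears in no bag, so the decomposition is invalid.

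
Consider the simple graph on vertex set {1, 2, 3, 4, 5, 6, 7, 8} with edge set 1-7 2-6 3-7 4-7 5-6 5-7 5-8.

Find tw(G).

A width-1 tree decomposition is:
Bags: B1 = {5, 7}  B2 = {1, 7}  B3 = {5, 8}  B4 = {5, 6}  B5 = {3, 7}  B6 = {4, 7}  B7 = {2, 6}
Tree: B1–B2, B1–B3, B1–B4, B1–B5, B2–B6, B4–B7
Each bag holds 2 vertices, so the decomposition has width 1, which upper-bounds the treewidth. Since G has at least one edge (e.g. 7–5), it is not an edgeless graph, so tw(G) ≥ 1. Therefore the treewidth is 1.

1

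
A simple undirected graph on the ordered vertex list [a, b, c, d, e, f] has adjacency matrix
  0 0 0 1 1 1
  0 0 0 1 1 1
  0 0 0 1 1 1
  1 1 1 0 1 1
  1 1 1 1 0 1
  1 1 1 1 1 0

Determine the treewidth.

A width-3 tree decomposition is:
Bags: B1 = {c, d, e, f}  B2 = {a, d, e, f}  B3 = {b, d, e, f}
Tree: B1–B2, B2–B3
The largest bag has 4 vertices, giving width 3; this decomposition certifies tw(G) ≤ 3. For the lower bound, the 4 vertices {c, d, e, f} are pairwise adjacent, and any tree decomposition puts a clique entirely inside one bag — forcing width ≥ 3. Hence tw(G) = 3 exactly.

3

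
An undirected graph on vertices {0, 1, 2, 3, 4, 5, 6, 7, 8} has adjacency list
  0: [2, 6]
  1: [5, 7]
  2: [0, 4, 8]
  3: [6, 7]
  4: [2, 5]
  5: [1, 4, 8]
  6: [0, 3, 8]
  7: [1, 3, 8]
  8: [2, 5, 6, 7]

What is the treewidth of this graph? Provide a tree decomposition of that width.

Every bag has size at most 4, so the width is 4 − 1 = 3 and tw(G) ≤ 3. For the lower bound: the 4 vertex sets {0,2,4}, {5}, {8}, {1,3,6,7} are disjoint, each induces a connected subgraph, and every pair is joined by at least one edge of G. Contracting each set to a single vertex therefore yields K_{4} as a minor, and since treewidth is minor-monotone, tw(G) ≥ tw(K_{4}) = 3. Hence tw(G) = 3 exactly.

Treewidth 3.
Bags: B1 = {0, 2, 4, 5}  B2 = {0, 2, 5, 8}  B3 = {0, 5, 6, 8}  B4 = {1, 5, 6, 8}  B5 = {1, 6, 7, 8}  B6 = {1, 3, 6, 7}
Tree: B1–B2, B2–B3, B3–B4, B4–B5, B5–B6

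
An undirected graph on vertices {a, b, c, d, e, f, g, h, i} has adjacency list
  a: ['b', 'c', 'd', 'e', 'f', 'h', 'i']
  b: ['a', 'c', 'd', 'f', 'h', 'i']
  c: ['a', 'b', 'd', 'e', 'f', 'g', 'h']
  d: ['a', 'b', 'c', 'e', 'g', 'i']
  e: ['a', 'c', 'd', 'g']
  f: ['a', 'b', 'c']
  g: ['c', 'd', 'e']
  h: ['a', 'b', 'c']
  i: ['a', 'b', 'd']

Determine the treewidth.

A width-3 tree decomposition is:
Bags: B1 = {a, c, d, e}  B2 = {c, d, e, g}  B3 = {a, b, c, d}  B4 = {a, b, d, i}  B5 = {a, b, c, f}  B6 = {a, b, c, h}
Tree: B1–B2, B1–B3, B3–B4, B3–B5, B5–B6
Every bag has size at most 4, so the width is 4 − 1 = 3 and tw(G) ≤ 3. Conversely, {c, d, e, g} is a clique of size 4, and the vertices of any clique must share a bag in every tree decomposition; so some bag has ≥ 4 vertices and tw(G) ≥ 3. Combining the bounds, tw(G) = 3.

3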